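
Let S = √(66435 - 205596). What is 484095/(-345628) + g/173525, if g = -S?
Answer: -484095/345628 - I*√139161/173525 ≈ -1.4006 - 0.0021498*I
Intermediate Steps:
S = I*√139161 (S = √(-139161) = I*√139161 ≈ 373.04*I)
g = -I*√139161 ≈ -373.04*I
484095/(-345628) + g/173525 = 484095/(-345628) - I*√139161/173525 = 484095*(-1/345628) - I*√139161*(1/173525) = -484095/345628 - I*√139161/173525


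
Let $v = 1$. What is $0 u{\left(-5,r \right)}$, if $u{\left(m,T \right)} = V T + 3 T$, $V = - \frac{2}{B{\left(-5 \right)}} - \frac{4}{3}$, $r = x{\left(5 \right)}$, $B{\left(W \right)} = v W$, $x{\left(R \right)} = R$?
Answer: $0$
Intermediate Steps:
$B{\left(W \right)} = W$ ($B{\left(W \right)} = 1 W = W$)
$r = 5$
$V = - \frac{14}{15}$ ($V = - \frac{2}{-5} - \frac{4}{3} = \left(-2\right) \left(- \frac{1}{5}\right) - \frac{4}{3} = \frac{2}{5} - \frac{4}{3} = - \frac{14}{15} \approx -0.93333$)
$u{\left(m,T \right)} = \frac{31 T}{15}$ ($u{\left(m,T \right)} = - \frac{14 T}{15} + 3 T = \frac{31 T}{15}$)
$0 u{\left(-5,r \right)} = 0 \cdot \frac{31}{15} \cdot 5 = 0 \cdot \frac{31}{3} = 0$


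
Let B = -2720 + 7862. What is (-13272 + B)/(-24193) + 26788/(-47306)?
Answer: -131742152/572237029 ≈ -0.23022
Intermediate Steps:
B = 5142
(-13272 + B)/(-24193) + 26788/(-47306) = (-13272 + 5142)/(-24193) + 26788/(-47306) = -8130*(-1/24193) + 26788*(-1/47306) = 8130/24193 - 13394/23653 = -131742152/572237029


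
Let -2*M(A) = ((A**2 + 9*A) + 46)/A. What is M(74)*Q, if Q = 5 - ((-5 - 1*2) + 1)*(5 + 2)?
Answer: -72709/37 ≈ -1965.1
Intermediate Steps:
Q = 47 (Q = 5 - ((-5 - 2) + 1)*7 = 5 - (-7 + 1)*7 = 5 - (-6)*7 = 5 - 1*(-42) = 5 + 42 = 47)
M(A) = -(46 + A**2 + 9*A)/(2*A) (M(A) = -((A**2 + 9*A) + 46)/(2*A) = -(46 + A**2 + 9*A)/(2*A))
M(74)*Q = ((1/2)*(-46 - 1*74*(9 + 74))/74)*47 = ((1/2)*(1/74)*(-46 - 1*74*83))*47 = ((1/2)*(1/74)*(-46 - 6142))*47 = ((1/2)*(1/74)*(-6188))*47 = -1547/37*47 = -72709/37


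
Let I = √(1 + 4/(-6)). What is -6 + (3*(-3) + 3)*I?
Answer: -6 - 2*√3 ≈ -9.4641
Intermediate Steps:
I = √3/3 (I = √(1 + 4*(-⅙)) = √(1 - ⅔) = √(⅓) = √3/3 ≈ 0.57735)
-6 + (3*(-3) + 3)*I = -6 + (3*(-3) + 3)*(√3/3) = -6 + (-9 + 3)*(√3/3) = -6 - 2*√3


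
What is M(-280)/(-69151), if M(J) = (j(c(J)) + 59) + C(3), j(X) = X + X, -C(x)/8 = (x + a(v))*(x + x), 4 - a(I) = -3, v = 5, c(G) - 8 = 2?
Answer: 401/69151 ≈ 0.0057989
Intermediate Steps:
c(G) = 10 (c(G) = 8 + 2 = 10)
a(I) = 7 (a(I) = 4 - 1*(-3) = 4 + 3 = 7)
C(x) = -16*x*(7 + x) (C(x) = -8*(x + 7)*(x + x) = -8*(7 + x)*2*x = -16*x*(7 + x))
j(X) = 2*X
M(J) = -401 (M(J) = (2*10 + 59) - 16*3*(7 + 3) = (20 + 59) - 16*3*10 = 79 - 480 = -401)
M(-280)/(-69151) = -401/(-69151) = -401*(-1/69151) = 401/69151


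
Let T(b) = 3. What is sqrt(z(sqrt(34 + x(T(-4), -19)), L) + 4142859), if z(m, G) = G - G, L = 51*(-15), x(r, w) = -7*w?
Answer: sqrt(4142859) ≈ 2035.4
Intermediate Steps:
L = -765
z(m, G) = 0
sqrt(z(sqrt(34 + x(T(-4), -19)), L) + 4142859) = sqrt(0 + 4142859) = sqrt(4142859)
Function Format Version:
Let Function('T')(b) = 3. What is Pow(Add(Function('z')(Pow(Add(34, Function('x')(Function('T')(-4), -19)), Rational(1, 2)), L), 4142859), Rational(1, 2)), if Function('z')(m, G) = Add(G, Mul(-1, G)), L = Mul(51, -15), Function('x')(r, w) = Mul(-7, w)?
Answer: Pow(4142859, Rational(1, 2)) ≈ 2035.4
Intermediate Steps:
L = -765
Function('z')(m, G) = 0
Pow(Add(Function('z')(Pow(Add(34, Function('x')(Function('T')(-4), -19)), Rational(1, 2)), L), 4142859), Rational(1, 2)) = Pow(Add(0, 4142859), Rational(1, 2)) = Pow(4142859, Rational(1, 2))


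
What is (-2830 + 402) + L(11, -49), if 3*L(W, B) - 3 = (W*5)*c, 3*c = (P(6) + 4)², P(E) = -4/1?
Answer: -2427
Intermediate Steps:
P(E) = -4 (P(E) = -4*1 = -4)
c = 0 (c = (-4 + 4)²/3 = (⅓)*0² = (⅓)*0 = 0)
L(W, B) = 1 (L(W, B) = 1 + ((W*5)*0)/3 = 1 + ((5*W)*0)/3 = 1 + (⅓)*0 = 1 + 0 = 1)
(-2830 + 402) + L(11, -49) = (-2830 + 402) + 1 = -2428 + 1 = -2427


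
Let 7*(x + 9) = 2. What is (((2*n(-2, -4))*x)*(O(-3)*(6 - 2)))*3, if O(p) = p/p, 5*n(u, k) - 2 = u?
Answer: 0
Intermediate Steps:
x = -61/7 (x = -9 + (⅐)*2 = -9 + 2/7 = -61/7 ≈ -8.7143)
n(u, k) = ⅖ + u/5
O(p) = 1
(((2*n(-2, -4))*x)*(O(-3)*(6 - 2)))*3 = (((2*(⅖ + (⅕)*(-2)))*(-61/7))*(1*(6 - 2)))*3 = (((2*(⅖ - ⅖))*(-61/7))*(1*4))*3 = (((2*0)*(-61/7))*4)*3 = ((0*(-61/7))*4)*3 = (0*4)*3 = 0*3 = 0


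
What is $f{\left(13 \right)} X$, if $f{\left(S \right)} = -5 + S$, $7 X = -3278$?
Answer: $- \frac{26224}{7} \approx -3746.3$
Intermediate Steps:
$X = - \frac{3278}{7}$ ($X = \frac{1}{7} \left(-3278\right) = - \frac{3278}{7} \approx -468.29$)
$f{\left(13 \right)} X = \left(-5 + 13\right) \left(- \frac{3278}{7}\right) = 8 \left(- \frac{3278}{7}\right) = - \frac{26224}{7}$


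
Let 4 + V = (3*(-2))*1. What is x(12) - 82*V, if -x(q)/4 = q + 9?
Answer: 736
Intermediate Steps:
x(q) = -36 - 4*q (x(q) = -4*(q + 9) = -4*(9 + q) = -36 - 4*q)
V = -10 (V = -4 + (3*(-2))*1 = -4 - 6*1 = -4 - 6 = -10)
x(12) - 82*V = (-36 - 4*12) - 82*(-10) = (-36 - 48) + 820 = -84 + 820 = 736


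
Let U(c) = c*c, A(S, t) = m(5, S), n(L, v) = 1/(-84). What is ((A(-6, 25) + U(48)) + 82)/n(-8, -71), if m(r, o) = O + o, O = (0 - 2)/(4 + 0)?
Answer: -199878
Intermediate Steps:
n(L, v) = -1/84
O = -½ (O = -2/4 = -2*¼ = -½ ≈ -0.50000)
m(r, o) = -½ + o
A(S, t) = -½ + S
U(c) = c²
((A(-6, 25) + U(48)) + 82)/n(-8, -71) = (((-½ - 6) + 48²) + 82)/(-1/84) = ((-13/2 + 2304) + 82)*(-84) = (4595/2 + 82)*(-84) = (4759/2)*(-84) = -199878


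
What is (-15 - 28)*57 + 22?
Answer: -2429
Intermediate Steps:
(-15 - 28)*57 + 22 = -43*57 + 22 = -2451 + 22 = -2429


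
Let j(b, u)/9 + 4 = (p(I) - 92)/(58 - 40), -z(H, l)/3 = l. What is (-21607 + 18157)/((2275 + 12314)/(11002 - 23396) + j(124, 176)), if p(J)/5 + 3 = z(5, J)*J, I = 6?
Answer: 10689825/1117558 ≈ 9.5653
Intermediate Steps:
z(H, l) = -3*l
p(J) = -15 - 15*J² (p(J) = -15 + 5*((-3*J)*J) = -15 + 5*(-3*J²) = -15 - 15*J²)
j(b, u) = -719/2 (j(b, u) = -36 + 9*(((-15 - 15*6²) - 92)/(58 - 40)) = -36 + 9*(((-15 - 15*36) - 92)/18) = -36 + 9*(((-15 - 540) - 92)*(1/18)) = -36 + 9*((-555 - 92)*(1/18)) = -36 + 9*(-647*1/18) = -36 + 9*(-647/18) = -36 - 647/2 = -719/2)
(-21607 + 18157)/((2275 + 12314)/(11002 - 23396) + j(124, 176)) = (-21607 + 18157)/((2275 + 12314)/(11002 - 23396) - 719/2) = -3450/(14589/(-12394) - 719/2) = -3450/(14589*(-1/12394) - 719/2) = -3450/(-14589/12394 - 719/2) = -3450/(-2235116/6197) = -3450*(-6197/2235116) = 10689825/1117558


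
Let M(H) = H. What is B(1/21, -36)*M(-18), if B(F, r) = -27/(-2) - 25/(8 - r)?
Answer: -5121/22 ≈ -232.77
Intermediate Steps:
B(F, r) = 27/2 - 25/(8 - r) (B(F, r) = -27*(-½) - 25/(8 - r) = 27/2 - 25/(8 - r))
B(1/21, -36)*M(-18) = ((-166 + 27*(-36))/(2*(-8 - 36)))*(-18) = ((½)*(-166 - 972)/(-44))*(-18) = ((½)*(-1/44)*(-1138))*(-18) = (569/44)*(-18) = -5121/22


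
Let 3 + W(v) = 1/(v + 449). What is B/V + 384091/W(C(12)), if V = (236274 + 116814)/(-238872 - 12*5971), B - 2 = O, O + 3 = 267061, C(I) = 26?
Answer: -316855474985/872912 ≈ -3.6299e+5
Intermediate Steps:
O = 267058 (O = -3 + 267061 = 267058)
W(v) = -3 + 1/(449 + v) (W(v) = -3 + 1/(v + 449) = -3 + 1/(449 + v))
B = 267060 (B = 2 + 267058 = 267060)
V = -29424/25877 (V = 353088/(-238872 - 71652) = 353088/(-310524) = 353088*(-1/310524) = -29424/25877 ≈ -1.1371)
B/V + 384091/W(C(12)) = 267060/(-29424/25877) + 384091/(((-1346 - 3*26)/(449 + 26))) = 267060*(-25877/29424) + 384091/(((-1346 - 78)/475)) = -575892635/2452 + 384091/(((1/475)*(-1424))) = -575892635/2452 + 384091/(-1424/475) = -575892635/2452 + 384091*(-475/1424) = -575892635/2452 - 182443225/1424 = -316855474985/872912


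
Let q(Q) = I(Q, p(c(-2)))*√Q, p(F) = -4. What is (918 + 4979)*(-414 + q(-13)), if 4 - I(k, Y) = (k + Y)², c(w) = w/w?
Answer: -2441358 - 1680645*I*√13 ≈ -2.4414e+6 - 6.0596e+6*I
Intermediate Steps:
c(w) = 1
I(k, Y) = 4 - (Y + k)² (I(k, Y) = 4 - (k + Y)² = 4 - (Y + k)²)
q(Q) = √Q*(4 - (-4 + Q)²) (q(Q) = (4 - (-4 + Q)²)*√Q = √Q*(4 - (-4 + Q)²))
(918 + 4979)*(-414 + q(-13)) = (918 + 4979)*(-414 + √(-13)*(4 - (-4 - 13)²)) = 5897*(-414 + (I*√13)*(4 - 1*(-17)²)) = 5897*(-414 + (I*√13)*(4 - 1*289)) = 5897*(-414 + (I*√13)*(4 - 289)) = 5897*(-414 + (I*√13)*(-285)) = 5897*(-414 - 285*I*√13) = -2441358 - 1680645*I*√13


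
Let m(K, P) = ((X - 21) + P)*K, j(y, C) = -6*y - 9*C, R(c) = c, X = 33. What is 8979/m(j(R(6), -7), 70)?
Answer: 73/18 ≈ 4.0556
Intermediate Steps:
j(y, C) = -9*C - 6*y
m(K, P) = K*(12 + P) (m(K, P) = ((33 - 21) + P)*K = (12 + P)*K = K*(12 + P))
8979/m(j(R(6), -7), 70) = 8979/(((-9*(-7) - 6*6)*(12 + 70))) = 8979/(((63 - 36)*82)) = 8979/((27*82)) = 8979/2214 = 8979*(1/2214) = 73/18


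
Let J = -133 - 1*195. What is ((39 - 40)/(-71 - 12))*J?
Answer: -328/83 ≈ -3.9518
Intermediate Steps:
J = -328 (J = -133 - 195 = -328)
((39 - 40)/(-71 - 12))*J = ((39 - 40)/(-71 - 12))*(-328) = -1/(-83)*(-328) = -1*(-1/83)*(-328) = (1/83)*(-328) = -328/83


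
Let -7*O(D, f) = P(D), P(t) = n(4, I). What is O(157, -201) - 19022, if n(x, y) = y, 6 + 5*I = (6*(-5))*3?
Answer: -665674/35 ≈ -19019.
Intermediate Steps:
I = -96/5 (I = -6/5 + ((6*(-5))*3)/5 = -6/5 + (-30*3)/5 = -6/5 + (⅕)*(-90) = -6/5 - 18 = -96/5 ≈ -19.200)
P(t) = -96/5
O(D, f) = 96/35 (O(D, f) = -⅐*(-96/5) = 96/35)
O(157, -201) - 19022 = 96/35 - 19022 = -665674/35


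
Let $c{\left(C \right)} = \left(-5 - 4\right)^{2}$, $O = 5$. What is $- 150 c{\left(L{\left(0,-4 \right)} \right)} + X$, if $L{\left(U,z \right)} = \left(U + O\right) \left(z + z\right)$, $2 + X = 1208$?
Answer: $-10944$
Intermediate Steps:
$X = 1206$ ($X = -2 + 1208 = 1206$)
$L{\left(U,z \right)} = 2 z \left(5 + U\right)$ ($L{\left(U,z \right)} = \left(U + 5\right) \left(z + z\right) = \left(5 + U\right) 2 z = 2 z \left(5 + U\right)$)
$c{\left(C \right)} = 81$ ($c{\left(C \right)} = \left(-9\right)^{2} = 81$)
$- 150 c{\left(L{\left(0,-4 \right)} \right)} + X = \left(-150\right) 81 + 1206 = -12150 + 1206 = -10944$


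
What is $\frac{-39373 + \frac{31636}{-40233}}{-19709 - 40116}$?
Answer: $\frac{316825109}{481387845} \approx 0.65815$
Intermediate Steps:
$\frac{-39373 + \frac{31636}{-40233}}{-19709 - 40116} = \frac{-39373 + 31636 \left(- \frac{1}{40233}\right)}{-59825} = \left(-39373 - \frac{31636}{40233}\right) \left(- \frac{1}{59825}\right) = \left(- \frac{1584125545}{40233}\right) \left(- \frac{1}{59825}\right) = \frac{316825109}{481387845}$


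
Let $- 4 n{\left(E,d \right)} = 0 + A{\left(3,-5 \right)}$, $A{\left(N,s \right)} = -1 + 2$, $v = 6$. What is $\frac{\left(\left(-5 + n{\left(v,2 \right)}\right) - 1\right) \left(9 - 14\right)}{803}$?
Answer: $\frac{125}{3212} \approx 0.038917$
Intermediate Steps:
$A{\left(N,s \right)} = 1$
$n{\left(E,d \right)} = - \frac{1}{4}$ ($n{\left(E,d \right)} = - \frac{0 + 1}{4} = \left(- \frac{1}{4}\right) 1 = - \frac{1}{4}$)
$\frac{\left(\left(-5 + n{\left(v,2 \right)}\right) - 1\right) \left(9 - 14\right)}{803} = \frac{\left(\left(-5 - \frac{1}{4}\right) - 1\right) \left(9 - 14\right)}{803} = \left(- \frac{21}{4} - 1\right) \left(-5\right) \frac{1}{803} = \left(- \frac{25}{4}\right) \left(-5\right) \frac{1}{803} = \frac{125}{4} \cdot \frac{1}{803} = \frac{125}{3212}$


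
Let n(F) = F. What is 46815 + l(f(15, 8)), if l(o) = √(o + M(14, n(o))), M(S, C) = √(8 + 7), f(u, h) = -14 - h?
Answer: 46815 + √(-22 + √15) ≈ 46815.0 + 4.2576*I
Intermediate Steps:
M(S, C) = √15
l(o) = √(o + √15)
46815 + l(f(15, 8)) = 46815 + √((-14 - 1*8) + √15) = 46815 + √((-14 - 8) + √15) = 46815 + √(-22 + √15)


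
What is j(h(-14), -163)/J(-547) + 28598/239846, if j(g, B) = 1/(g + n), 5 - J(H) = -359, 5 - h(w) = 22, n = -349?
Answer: 1904850053/15976621752 ≈ 0.11923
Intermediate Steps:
h(w) = -17 (h(w) = 5 - 1*22 = 5 - 22 = -17)
J(H) = 364 (J(H) = 5 - 1*(-359) = 5 + 359 = 364)
j(g, B) = 1/(-349 + g) (j(g, B) = 1/(g - 349) = 1/(-349 + g))
j(h(-14), -163)/J(-547) + 28598/239846 = 1/(-349 - 17*364) + 28598/239846 = (1/364)/(-366) + 28598*(1/239846) = -1/366*1/364 + 14299/119923 = -1/133224 + 14299/119923 = 1904850053/15976621752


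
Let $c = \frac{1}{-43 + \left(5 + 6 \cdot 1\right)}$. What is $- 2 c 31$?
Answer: $\frac{31}{16} \approx 1.9375$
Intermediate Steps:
$c = - \frac{1}{32}$ ($c = \frac{1}{-43 + \left(5 + 6\right)} = \frac{1}{-43 + 11} = \frac{1}{-32} = - \frac{1}{32} \approx -0.03125$)
$- 2 c 31 = \left(-2\right) \left(- \frac{1}{32}\right) 31 = \frac{1}{16} \cdot 31 = \frac{31}{16}$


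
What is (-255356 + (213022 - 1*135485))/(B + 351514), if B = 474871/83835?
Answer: -14907455865/29469651061 ≈ -0.50586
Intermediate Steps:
B = 474871/83835 (B = 474871*(1/83835) = 474871/83835 ≈ 5.6644)
(-255356 + (213022 - 1*135485))/(B + 351514) = (-255356 + (213022 - 1*135485))/(474871/83835 + 351514) = (-255356 + (213022 - 135485))/(29469651061/83835) = (-255356 + 77537)*(83835/29469651061) = -177819*83835/29469651061 = -14907455865/29469651061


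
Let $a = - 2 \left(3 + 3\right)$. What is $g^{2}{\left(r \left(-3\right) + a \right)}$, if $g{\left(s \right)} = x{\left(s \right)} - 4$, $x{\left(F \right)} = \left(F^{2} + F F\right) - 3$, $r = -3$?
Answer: $121$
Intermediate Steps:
$a = -12$ ($a = \left(-2\right) 6 = -12$)
$x{\left(F \right)} = -3 + 2 F^{2}$ ($x{\left(F \right)} = \left(F^{2} + F^{2}\right) - 3 = 2 F^{2} - 3 = -3 + 2 F^{2}$)
$g{\left(s \right)} = -7 + 2 s^{2}$ ($g{\left(s \right)} = \left(-3 + 2 s^{2}\right) - 4 = -7 + 2 s^{2}$)
$g^{2}{\left(r \left(-3\right) + a \right)} = \left(-7 + 2 \left(\left(-3\right) \left(-3\right) - 12\right)^{2}\right)^{2} = \left(-7 + 2 \left(9 - 12\right)^{2}\right)^{2} = \left(-7 + 2 \left(-3\right)^{2}\right)^{2} = \left(-7 + 2 \cdot 9\right)^{2} = \left(-7 + 18\right)^{2} = 11^{2} = 121$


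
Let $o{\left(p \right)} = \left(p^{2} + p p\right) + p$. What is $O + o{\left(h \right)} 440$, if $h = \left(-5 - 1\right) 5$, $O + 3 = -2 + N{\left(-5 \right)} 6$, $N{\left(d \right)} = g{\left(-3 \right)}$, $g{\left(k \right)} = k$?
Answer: $778777$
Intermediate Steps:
$N{\left(d \right)} = -3$
$O = -23$ ($O = -3 - 20 = -23$)
$h = -30$ ($h = \left(-6\right) 5 = -30$)
$o{\left(p \right)} = p + 2 p^{2}$ ($o{\left(p \right)} = \left(p^{2} + p^{2}\right) + p = 2 p^{2} + p = p + 2 p^{2}$)
$O + o{\left(h \right)} 440 = -23 + - 30 \left(1 + 2 \left(-30\right)\right) 440 = -23 + - 30 \left(1 - 60\right) 440 = -23 + \left(-30\right) \left(-59\right) 440 = -23 + 1770 \cdot 440 = -23 + 778800 = 778777$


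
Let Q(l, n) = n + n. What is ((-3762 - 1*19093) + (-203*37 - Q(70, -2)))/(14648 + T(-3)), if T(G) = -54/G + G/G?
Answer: -30362/14667 ≈ -2.0701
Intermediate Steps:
Q(l, n) = 2*n
T(G) = 1 - 54/G (T(G) = -54/G + 1 = 1 - 54/G)
((-3762 - 1*19093) + (-203*37 - Q(70, -2)))/(14648 + T(-3)) = ((-3762 - 1*19093) + (-203*37 - 2*(-2)))/(14648 + (-54 - 3)/(-3)) = ((-3762 - 19093) + (-7511 - 1*(-4)))/(14648 - ⅓*(-57)) = (-22855 + (-7511 + 4))/(14648 + 19) = (-22855 - 7507)/14667 = -30362*1/14667 = -30362/14667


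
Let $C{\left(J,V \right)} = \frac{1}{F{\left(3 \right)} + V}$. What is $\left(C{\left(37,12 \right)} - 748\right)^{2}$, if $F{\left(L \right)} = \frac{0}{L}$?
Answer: $\frac{80550625}{144} \approx 5.5938 \cdot 10^{5}$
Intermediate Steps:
$F{\left(L \right)} = 0$
$C{\left(J,V \right)} = \frac{1}{V}$ ($C{\left(J,V \right)} = \frac{1}{0 + V} = \frac{1}{V}$)
$\left(C{\left(37,12 \right)} - 748\right)^{2} = \left(\frac{1}{12} - 748\right)^{2} = \left(- \frac{8975}{12}\right)^{2} = \frac{80550625}{144}$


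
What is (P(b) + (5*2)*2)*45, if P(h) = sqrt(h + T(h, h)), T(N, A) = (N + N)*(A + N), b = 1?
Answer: 900 + 45*sqrt(5) ≈ 1000.6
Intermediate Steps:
T(N, A) = 2*N*(A + N) (T(N, A) = (2*N)*(A + N) = 2*N*(A + N))
P(h) = sqrt(h + 4*h**2) (P(h) = sqrt(h + 2*h*(h + h)) = sqrt(h + 2*h*(2*h)) = sqrt(h + 4*h**2))
(P(b) + (5*2)*2)*45 = (sqrt(1*(1 + 4*1)) + (5*2)*2)*45 = (sqrt(1*(1 + 4)) + 10*2)*45 = (sqrt(1*5) + 20)*45 = (sqrt(5) + 20)*45 = (20 + sqrt(5))*45 = 900 + 45*sqrt(5)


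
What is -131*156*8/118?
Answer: -81744/59 ≈ -1385.5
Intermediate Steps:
-131*156*8/118 = -163488/118 = -131*624/59 = -81744/59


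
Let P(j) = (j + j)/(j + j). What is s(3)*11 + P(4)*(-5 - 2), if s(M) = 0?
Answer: -7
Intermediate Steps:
P(j) = 1 (P(j) = (2*j)/((2*j)) = (2*j)*(1/(2*j)) = 1)
s(3)*11 + P(4)*(-5 - 2) = 0*11 + 1*(-5 - 2) = 0 + 1*(-7) = 0 - 7 = -7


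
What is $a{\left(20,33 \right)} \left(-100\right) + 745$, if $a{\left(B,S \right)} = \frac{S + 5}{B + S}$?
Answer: $\frac{35685}{53} \approx 673.3$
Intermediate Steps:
$a{\left(B,S \right)} = \frac{5 + S}{B + S}$
$a{\left(20,33 \right)} \left(-100\right) + 745 = \frac{5 + 33}{20 + 33} \left(-100\right) + 745 = \frac{1}{53} \cdot 38 \left(-100\right) + 745 = \frac{38}{53} \left(-100\right) + 745 = - \frac{3800}{53} + 745 = \frac{35685}{53}$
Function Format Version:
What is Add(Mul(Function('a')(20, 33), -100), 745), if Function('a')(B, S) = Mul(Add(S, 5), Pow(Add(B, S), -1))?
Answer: Rational(35685, 53) ≈ 673.30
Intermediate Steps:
Function('a')(B, S) = Mul(Pow(Add(B, S), -1), Add(5, S)) (Function('a')(B, S) = Mul(Add(5, S), Pow(Add(B, S), -1)) = Mul(Pow(Add(B, S), -1), Add(5, S)))
Add(Mul(Function('a')(20, 33), -100), 745) = Add(Mul(Mul(Pow(Add(20, 33), -1), Add(5, 33)), -100), 745) = Add(Mul(Mul(Pow(53, -1), 38), -100), 745) = Add(Mul(Mul(Rational(1, 53), 38), -100), 745) = Add(Mul(Rational(38, 53), -100), 745) = Add(Rational(-3800, 53), 745) = Rational(35685, 53)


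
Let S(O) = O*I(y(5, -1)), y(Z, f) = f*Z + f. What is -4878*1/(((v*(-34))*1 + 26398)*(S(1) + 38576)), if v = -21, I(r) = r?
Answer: -2439/522854920 ≈ -4.6648e-6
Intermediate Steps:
y(Z, f) = f + Z*f (y(Z, f) = Z*f + f = f + Z*f)
S(O) = -6*O (S(O) = O*(-(1 + 5)) = O*(-1*6) = O*(-6) = -6*O)
-4878*1/(((v*(-34))*1 + 26398)*(S(1) + 38576)) = -4878*1/((-6*1 + 38576)*(-21*(-34)*1 + 26398)) = -4878*1/((-6 + 38576)*(714*1 + 26398)) = -4878*1/(38570*(714 + 26398)) = -4878/(27112*38570) = -4878/1045709840 = -4878*1/1045709840 = -2439/522854920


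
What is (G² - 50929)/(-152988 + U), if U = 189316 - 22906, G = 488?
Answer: 62405/4474 ≈ 13.948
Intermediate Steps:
U = 166410
(G² - 50929)/(-152988 + U) = (488² - 50929)/(-152988 + 166410) = (238144 - 50929)/13422 = 187215*(1/13422) = 62405/4474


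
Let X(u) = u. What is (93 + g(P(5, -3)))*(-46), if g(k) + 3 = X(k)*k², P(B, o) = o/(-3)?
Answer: -4186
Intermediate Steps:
P(B, o) = -o/3 (P(B, o) = o*(-⅓) = -o/3)
g(k) = -3 + k³ (g(k) = -3 + k*k² = -3 + k³)
(93 + g(P(5, -3)))*(-46) = (93 + (-3 + (-⅓*(-3))³))*(-46) = (93 + (-3 + 1³))*(-46) = (93 + (-3 + 1))*(-46) = (93 - 2)*(-46) = 91*(-46) = -4186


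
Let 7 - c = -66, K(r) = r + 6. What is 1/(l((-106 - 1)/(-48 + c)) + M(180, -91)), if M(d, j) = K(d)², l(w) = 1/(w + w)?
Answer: 214/7403519 ≈ 2.8905e-5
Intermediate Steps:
K(r) = 6 + r
c = 73 (c = 7 - 1*(-66) = 7 + 66 = 73)
l(w) = 1/(2*w)
M(d, j) = (6 + d)²
1/(l((-106 - 1)/(-48 + c)) + M(180, -91)) = 1/(1/(2*(((-106 - 1)/(-48 + 73)))) + (6 + 180)²) = 1/(1/(2*((-107/25))) + 186²) = 1/(1/(2*((-107*1/25))) + 34596) = 1/(1/(2*(-107/25)) + 34596) = 1/((½)*(-25/107) + 34596) = 1/(-25/214 + 34596) = 1/(7403519/214) = 214/7403519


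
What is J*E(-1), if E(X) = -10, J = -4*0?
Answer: 0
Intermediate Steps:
J = 0
J*E(-1) = 0*(-10) = 0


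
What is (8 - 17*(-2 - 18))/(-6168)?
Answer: -29/514 ≈ -0.056420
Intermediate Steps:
(8 - 17*(-2 - 18))/(-6168) = (8 - 17*(-20))*(-1/6168) = (8 + 340)*(-1/6168) = 348*(-1/6168) = -29/514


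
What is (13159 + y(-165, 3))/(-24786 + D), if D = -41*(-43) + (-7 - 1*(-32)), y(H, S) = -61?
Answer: -2183/3833 ≈ -0.56953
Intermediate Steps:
D = 1788 (D = 1763 + (-7 + 32) = 1763 + 25 = 1788)
(13159 + y(-165, 3))/(-24786 + D) = (13159 - 61)/(-24786 + 1788) = 13098/(-22998) = 13098*(-1/22998) = -2183/3833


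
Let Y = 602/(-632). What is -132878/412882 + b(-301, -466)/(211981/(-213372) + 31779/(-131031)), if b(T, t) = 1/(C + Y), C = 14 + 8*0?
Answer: -418146527488724585/1089380096789852791 ≈ -0.38384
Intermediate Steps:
C = 14 (C = 14 + 0 = 14)
Y = -301/316 (Y = 602*(-1/632) = -301/316 ≈ -0.95253)
b(T, t) = 316/4123 (b(T, t) = 1/(14 - 301/316) = 1/(4123/316) = 316/4123)
-132878/412882 + b(-301, -466)/(211981/(-213372) + 31779/(-131031)) = -132878/412882 + 316/(4123*(211981/(-213372) + 31779/(-131031))) = -132878*1/412882 + 316/(4123*(211981*(-1/213372) + 31779*(-1/131031))) = -66439/206441 + 316/(4123*(-211981/213372 - 1177/4853)) = -66439/206441 + 316/(4123*(-1279882637/1035494316)) = -66439/206441 + (316/4123)*(-1035494316/1279882637) = -66439/206441 - 327216203856/5276956112351 = -418146527488724585/1089380096789852791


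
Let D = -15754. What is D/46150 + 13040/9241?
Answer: 228106643/213236075 ≈ 1.0697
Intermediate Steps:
D/46150 + 13040/9241 = -15754/46150 + 13040/9241 = -15754*1/46150 + 13040*(1/9241) = -7877/23075 + 13040/9241 = 228106643/213236075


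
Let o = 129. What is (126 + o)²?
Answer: 65025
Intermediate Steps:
(126 + o)² = (126 + 129)² = 255² = 65025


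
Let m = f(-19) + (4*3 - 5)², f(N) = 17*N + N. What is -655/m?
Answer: 655/293 ≈ 2.2355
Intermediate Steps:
f(N) = 18*N
m = -293 (m = 18*(-19) + (4*3 - 5)² = -342 + (12 - 5)² = -342 + 7² = -342 + 49 = -293)
-655/m = -655/(-293) = -655*(-1/293) = 655/293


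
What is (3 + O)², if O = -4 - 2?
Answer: 9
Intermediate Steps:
O = -6
(3 + O)² = (3 - 6)² = (-3)² = 9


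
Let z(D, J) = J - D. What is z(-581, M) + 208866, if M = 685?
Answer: 210132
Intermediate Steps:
z(-581, M) + 208866 = (685 - 1*(-581)) + 208866 = (685 + 581) + 208866 = 1266 + 208866 = 210132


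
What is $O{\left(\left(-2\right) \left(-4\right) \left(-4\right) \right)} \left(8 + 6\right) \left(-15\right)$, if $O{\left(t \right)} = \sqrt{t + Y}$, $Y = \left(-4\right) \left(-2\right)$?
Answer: $- 420 i \sqrt{6} \approx - 1028.8 i$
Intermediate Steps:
$Y = 8$
$O{\left(t \right)} = \sqrt{8 + t}$ ($O{\left(t \right)} = \sqrt{t + 8} = \sqrt{8 + t}$)
$O{\left(\left(-2\right) \left(-4\right) \left(-4\right) \right)} \left(8 + 6\right) \left(-15\right) = \sqrt{8 + \left(-2\right) \left(-4\right) \left(-4\right)} \left(8 + 6\right) \left(-15\right) = \sqrt{8 + 8 \left(-4\right)} 14 \left(-15\right) = \sqrt{8 - 32} \cdot 14 \left(-15\right) = \sqrt{-24} \cdot 14 \left(-15\right) = 2 i \sqrt{6} \cdot 14 \left(-15\right) = 28 i \sqrt{6} \left(-15\right) = - 420 i \sqrt{6}$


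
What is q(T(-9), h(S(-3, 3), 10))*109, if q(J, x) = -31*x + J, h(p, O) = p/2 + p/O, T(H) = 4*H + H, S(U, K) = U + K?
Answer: -4905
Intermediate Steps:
S(U, K) = K + U
T(H) = 5*H
h(p, O) = p/2 + p/O (h(p, O) = p*(½) + p/O = p/2 + p/O)
q(J, x) = J - 31*x
q(T(-9), h(S(-3, 3), 10))*109 = (5*(-9) - 31*((3 - 3)/2 + (3 - 3)/10))*109 = (-45 - 31*((½)*0 + 0*(⅒)))*109 = (-45 - 31*(0 + 0))*109 = (-45 - 31*0)*109 = (-45 + 0)*109 = -45*109 = -4905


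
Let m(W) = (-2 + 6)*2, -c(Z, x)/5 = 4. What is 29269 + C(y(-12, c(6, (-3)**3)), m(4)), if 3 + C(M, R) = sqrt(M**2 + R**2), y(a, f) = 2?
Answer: 29266 + 2*sqrt(17) ≈ 29274.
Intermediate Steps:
c(Z, x) = -20 (c(Z, x) = -5*4 = -20)
m(W) = 8 (m(W) = 4*2 = 8)
C(M, R) = -3 + sqrt(M**2 + R**2)
29269 + C(y(-12, c(6, (-3)**3)), m(4)) = 29269 + (-3 + sqrt(2**2 + 8**2)) = 29269 + (-3 + sqrt(4 + 64)) = 29269 + (-3 + sqrt(68)) = 29269 + (-3 + 2*sqrt(17)) = 29266 + 2*sqrt(17)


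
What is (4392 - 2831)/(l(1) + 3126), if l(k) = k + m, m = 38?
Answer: 1561/3165 ≈ 0.49321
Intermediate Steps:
l(k) = 38 + k (l(k) = k + 38 = 38 + k)
(4392 - 2831)/(l(1) + 3126) = (4392 - 2831)/((38 + 1) + 3126) = 1561/(39 + 3126) = 1561/3165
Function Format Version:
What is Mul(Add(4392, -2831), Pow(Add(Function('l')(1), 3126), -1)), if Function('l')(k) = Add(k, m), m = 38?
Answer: Rational(1561, 3165) ≈ 0.49321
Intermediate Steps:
Function('l')(k) = Add(38, k) (Function('l')(k) = Add(k, 38) = Add(38, k))
Mul(Add(4392, -2831), Pow(Add(Function('l')(1), 3126), -1)) = Mul(Add(4392, -2831), Pow(Add(Add(38, 1), 3126), -1)) = Mul(1561, Pow(Add(39, 3126), -1)) = Mul(1561, Pow(3165, -1)) = Mul(1561, Rational(1, 3165)) = Rational(1561, 3165)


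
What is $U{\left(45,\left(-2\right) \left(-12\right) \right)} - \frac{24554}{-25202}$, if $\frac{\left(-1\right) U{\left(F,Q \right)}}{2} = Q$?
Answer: $- \frac{592571}{12601} \approx -47.026$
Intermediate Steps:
$U{\left(F,Q \right)} = - 2 Q$
$U{\left(45,\left(-2\right) \left(-12\right) \right)} - \frac{24554}{-25202} = - 2 \left(\left(-2\right) \left(-12\right)\right) - \frac{24554}{-25202} = \left(-2\right) 24 - - \frac{12277}{12601} = -48 + \frac{12277}{12601} = - \frac{592571}{12601}$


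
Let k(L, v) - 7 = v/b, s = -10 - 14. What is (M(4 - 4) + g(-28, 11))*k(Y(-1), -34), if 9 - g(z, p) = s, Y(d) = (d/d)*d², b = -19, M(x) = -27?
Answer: 1002/19 ≈ 52.737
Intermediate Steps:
Y(d) = d² (Y(d) = 1*d² = d²)
s = -24
k(L, v) = 7 - v/19 (k(L, v) = 7 + v/(-19) = 7 + v*(-1/19) = 7 - v/19)
g(z, p) = 33 (g(z, p) = 9 - 1*(-24) = 9 + 24 = 33)
(M(4 - 4) + g(-28, 11))*k(Y(-1), -34) = (-27 + 33)*(7 - 1/19*(-34)) = 6*(7 + 34/19) = 6*(167/19) = 1002/19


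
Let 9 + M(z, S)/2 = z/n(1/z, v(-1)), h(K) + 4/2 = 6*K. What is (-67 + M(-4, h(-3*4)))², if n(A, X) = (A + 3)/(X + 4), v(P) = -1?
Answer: 1062961/121 ≈ 8784.8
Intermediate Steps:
h(K) = -2 + 6*K
n(A, X) = (3 + A)/(4 + X)
M(z, S) = -18 + 2*z/(1 + 1/(3*z)) (M(z, S) = -18 + 2*(z/(((3 + 1/z)/(4 - 1)))) = -18 + 2*(z/(((3 + 1/z)/3))) = -18 + 2*(z/(1 + 1/(3*z))) = -18 + 2*z/(1 + 1/(3*z)))
(-67 + M(-4, h(-3*4)))² = (-67 + 6*(-3 + (-4)² - 9*(-4))/(1 + 3*(-4)))² = (-67 + 6*(-3 + 16 + 36)/(1 - 12))² = (-67 + 6*49/(-11))² = (-67 + 6*(-1/11)*49)² = (-67 - 294/11)² = (-1031/11)² = 1062961/121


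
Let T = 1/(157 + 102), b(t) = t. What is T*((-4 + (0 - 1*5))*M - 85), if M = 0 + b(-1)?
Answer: -76/259 ≈ -0.29344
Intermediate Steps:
M = -1 (M = 0 - 1 = -1)
T = 1/259 ≈ 0.0038610
T*((-4 + (0 - 1*5))*M - 85) = ((-4 + (0 - 1*5))*(-1) - 85)/259 = ((-4 + (0 - 5))*(-1) - 85)/259 = ((-4 - 5)*(-1) - 85)/259 = (-9*(-1) - 85)/259 = (9 - 85)/259 = (1/259)*(-76) = -76/259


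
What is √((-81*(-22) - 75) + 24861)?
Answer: 18*√82 ≈ 163.00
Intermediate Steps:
√((-81*(-22) - 75) + 24861) = √((1782 - 75) + 24861) = √(1707 + 24861) = √26568 = 18*√82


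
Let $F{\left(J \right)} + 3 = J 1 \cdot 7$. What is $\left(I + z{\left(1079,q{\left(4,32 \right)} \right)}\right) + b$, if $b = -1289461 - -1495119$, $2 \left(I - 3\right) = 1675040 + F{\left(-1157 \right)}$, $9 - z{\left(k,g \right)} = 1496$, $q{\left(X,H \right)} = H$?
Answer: $1037643$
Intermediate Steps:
$z{\left(k,g \right)} = -1487$ ($z{\left(k,g \right)} = 9 - 1496 = -1487$)
$F{\left(J \right)} = -3 + 7 J$ ($F{\left(J \right)} = -3 + J 1 \cdot 7 = -3 + J 7 = -3 + 7 J$)
$I = 833472$ ($I = 3 + \frac{1675040 + \left(-3 + 7 \left(-1157\right)\right)}{2} = 3 + \frac{1675040 - 8102}{2} = 3 + \frac{1}{2} \cdot 1666938 = 3 + 833469 = 833472$)
$b = 205658$ ($b = -1289461 + 1495119 = 205658$)
$\left(I + z{\left(1079,q{\left(4,32 \right)} \right)}\right) + b = \left(833472 - 1487\right) + 205658 = 831985 + 205658 = 1037643$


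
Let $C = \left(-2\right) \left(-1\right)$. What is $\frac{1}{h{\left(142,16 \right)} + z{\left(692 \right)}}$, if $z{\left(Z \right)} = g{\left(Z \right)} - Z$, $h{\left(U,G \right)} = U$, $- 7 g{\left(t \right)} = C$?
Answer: $- \frac{7}{3852} \approx -0.0018172$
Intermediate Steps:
$C = 2$
$g{\left(t \right)} = - \frac{2}{7}$ ($g{\left(t \right)} = \left(- \frac{1}{7}\right) 2 = - \frac{2}{7}$)
$z{\left(Z \right)} = - \frac{2}{7} - Z$
$\frac{1}{h{\left(142,16 \right)} + z{\left(692 \right)}} = \frac{1}{142 - \frac{4846}{7}} = \frac{1}{- \frac{3852}{7}} = - \frac{7}{3852}$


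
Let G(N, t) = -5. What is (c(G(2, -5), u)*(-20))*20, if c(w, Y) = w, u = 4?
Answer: 2000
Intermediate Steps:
(c(G(2, -5), u)*(-20))*20 = -5*(-20)*20 = 100*20 = 2000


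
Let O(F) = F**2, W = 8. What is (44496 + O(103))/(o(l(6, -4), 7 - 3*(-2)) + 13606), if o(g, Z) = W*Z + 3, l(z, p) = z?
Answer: 55105/13713 ≈ 4.0184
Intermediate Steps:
o(g, Z) = 3 + 8*Z (o(g, Z) = 8*Z + 3 = 3 + 8*Z)
(44496 + O(103))/(o(l(6, -4), 7 - 3*(-2)) + 13606) = (44496 + 103**2)/((3 + 8*(7 - 3*(-2))) + 13606) = (44496 + 10609)/((3 + 8*(7 + 6)) + 13606) = 55105/((3 + 8*13) + 13606) = 55105/((3 + 104) + 13606) = 55105/(107 + 13606) = 55105/13713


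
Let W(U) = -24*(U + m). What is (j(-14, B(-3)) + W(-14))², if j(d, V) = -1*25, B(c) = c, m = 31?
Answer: 187489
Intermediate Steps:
j(d, V) = -25
W(U) = -744 - 24*U (W(U) = -24*(U + 31) = -24*(31 + U) = -744 - 24*U)
(j(-14, B(-3)) + W(-14))² = (-25 + (-744 - 24*(-14)))² = (-25 + (-744 + 336))² = (-25 - 408)² = (-433)² = 187489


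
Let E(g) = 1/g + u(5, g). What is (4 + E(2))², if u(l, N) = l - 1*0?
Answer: 361/4 ≈ 90.250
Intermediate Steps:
u(l, N) = l (u(l, N) = l + 0 = l)
E(g) = 5 + 1/g (E(g) = 1/g + 5 = 5 + 1/g)
(4 + E(2))² = (4 + (5 + 1/2))² = (4 + (5 + ½))² = (4 + 11/2)² = (19/2)² = 361/4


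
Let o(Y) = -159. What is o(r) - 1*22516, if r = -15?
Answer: -22675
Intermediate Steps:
o(r) - 1*22516 = -159 - 1*22516 = -159 - 22516 = -22675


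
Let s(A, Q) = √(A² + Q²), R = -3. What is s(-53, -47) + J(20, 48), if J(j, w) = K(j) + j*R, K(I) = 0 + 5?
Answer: -55 + √5018 ≈ 15.838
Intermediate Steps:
K(I) = 5
J(j, w) = 5 - 3*j (J(j, w) = 5 + j*(-3) = 5 - 3*j)
s(-53, -47) + J(20, 48) = √((-53)² + (-47)²) + (5 - 3*20) = √(2809 + 2209) + (5 - 60) = √5018 - 55 = -55 + √5018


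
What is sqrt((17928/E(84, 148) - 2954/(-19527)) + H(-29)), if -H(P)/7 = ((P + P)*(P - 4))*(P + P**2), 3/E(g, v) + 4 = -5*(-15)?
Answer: I*sqrt(3986484672564762)/19527 ≈ 3233.4*I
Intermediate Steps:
E(g, v) = 3/71 (E(g, v) = 3/(-4 - 5*(-15)) = 3/(-4 + 75) = 3/71)
H(P) = -14*P*(-4 + P)*(P + P**2) (H(P) = -7*(P + P)*(P - 4)*(P + P**2) = -7*(2*P)*(-4 + P)*(P + P**2) = -7*2*P*(-4 + P)*(P + P**2) = -14*P*(-4 + P)*(P + P**2))
sqrt((17928/E(84, 148) - 2954/(-19527)) + H(-29)) = sqrt((17928/(3/71) - 2954/(-19527)) + 14*(-29)**2*(4 - 1*(-29)**2 + 3*(-29))) = sqrt((17928*(71/3) - 2954*(-1/19527)) + 14*841*(4 - 1*841 - 87)) = sqrt((424296 + 2954/19527) + 14*841*(4 - 841 - 87)) = sqrt(8285230946/19527 + 14*841*(-924)) = sqrt(8285230946/19527 - 10879176) = sqrt(-204152438806/19527) = I*sqrt(3986484672564762)/19527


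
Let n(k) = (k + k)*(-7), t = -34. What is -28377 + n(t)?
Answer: -27901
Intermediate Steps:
n(k) = -14*k (n(k) = (2*k)*(-7) = -14*k)
-28377 + n(t) = -28377 - 14*(-34) = -28377 + 476 = -27901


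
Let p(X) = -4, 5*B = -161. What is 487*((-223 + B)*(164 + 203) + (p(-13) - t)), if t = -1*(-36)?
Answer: -228155604/5 ≈ -4.5631e+7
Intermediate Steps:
B = -161/5 (B = (⅕)*(-161) = -161/5 ≈ -32.200)
t = 36
487*((-223 + B)*(164 + 203) + (p(-13) - t)) = 487*((-223 - 161/5)*(164 + 203) + (-4 - 1*36)) = 487*(-1276/5*367 + (-4 - 36)) = 487*(-468292/5 - 40) = 487*(-468492/5) = -228155604/5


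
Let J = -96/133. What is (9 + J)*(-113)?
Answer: -124413/133 ≈ -935.44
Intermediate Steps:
J = -96/133 (J = -96*1/133 = -96/133 ≈ -0.72180)
(9 + J)*(-113) = (9 - 96/133)*(-113) = (1101/133)*(-113) = -124413/133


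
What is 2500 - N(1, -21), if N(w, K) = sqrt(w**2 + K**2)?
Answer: 2500 - sqrt(442) ≈ 2479.0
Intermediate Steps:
N(w, K) = sqrt(K**2 + w**2)
2500 - N(1, -21) = 2500 - sqrt((-21)**2 + 1**2) = 2500 - sqrt(441 + 1) = 2500 - sqrt(442)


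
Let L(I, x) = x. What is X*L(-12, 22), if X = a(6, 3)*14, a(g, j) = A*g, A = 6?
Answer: 11088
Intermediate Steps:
a(g, j) = 6*g
X = 504 (X = (6*6)*14 = 36*14 = 504)
X*L(-12, 22) = 504*22 = 11088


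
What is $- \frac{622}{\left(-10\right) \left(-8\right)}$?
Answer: $- \frac{311}{40} \approx -7.775$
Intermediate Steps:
$- \frac{622}{\left(-10\right) \left(-8\right)} = - \frac{622}{80} = \left(-622\right) \frac{1}{80} = - \frac{311}{40}$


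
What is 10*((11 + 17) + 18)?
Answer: 460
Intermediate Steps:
10*((11 + 17) + 18) = 10*(28 + 18) = 10*46 = 460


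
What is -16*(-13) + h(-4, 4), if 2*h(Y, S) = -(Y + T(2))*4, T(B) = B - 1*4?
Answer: 220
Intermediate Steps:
T(B) = -4 + B (T(B) = B - 4 = -4 + B)
h(Y, S) = 4 - 2*Y (h(Y, S) = (-(Y + (-4 + 2))*4)/2 = (-(Y - 2)*4)/2 = (-(-2 + Y)*4)/2 = (-(-8 + 4*Y))/2 = (8 - 4*Y)/2 = 4 - 2*Y)
-16*(-13) + h(-4, 4) = -16*(-13) + (4 - 2*(-4)) = 208 + (4 + 8) = 208 + 12 = 220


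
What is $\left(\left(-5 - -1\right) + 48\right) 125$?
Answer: $5500$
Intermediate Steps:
$\left(\left(-5 - -1\right) + 48\right) 125 = \left(\left(-5 + 1\right) + 48\right) 125 = \left(-4 + 48\right) 125 = 44 \cdot 125 = 5500$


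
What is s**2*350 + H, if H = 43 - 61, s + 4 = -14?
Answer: 113382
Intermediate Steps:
s = -18 (s = -4 - 14 = -18)
H = -18
s**2*350 + H = (-18)**2*350 - 18 = 324*350 - 18 = 113400 - 18 = 113382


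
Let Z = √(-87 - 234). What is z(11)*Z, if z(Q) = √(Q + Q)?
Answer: I*√7062 ≈ 84.036*I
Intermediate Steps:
z(Q) = √2*√Q (z(Q) = √(2*Q) = √2*√Q)
Z = I*√321 (Z = √(-321) = I*√321 ≈ 17.916*I)
z(11)*Z = (√2*√11)*(I*√321) = √22*(I*√321) = I*√7062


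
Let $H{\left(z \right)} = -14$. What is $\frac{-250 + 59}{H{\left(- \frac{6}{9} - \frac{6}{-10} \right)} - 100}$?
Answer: $\frac{191}{114} \approx 1.6754$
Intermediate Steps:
$\frac{-250 + 59}{H{\left(- \frac{6}{9} - \frac{6}{-10} \right)} - 100} = \frac{-250 + 59}{-14 - 100} = - \frac{191}{-114} = \left(-191\right) \left(- \frac{1}{114}\right) = \frac{191}{114}$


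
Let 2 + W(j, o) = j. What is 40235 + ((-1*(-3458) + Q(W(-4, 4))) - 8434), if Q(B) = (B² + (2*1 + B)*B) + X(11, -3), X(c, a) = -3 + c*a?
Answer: 35283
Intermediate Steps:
W(j, o) = -2 + j
X(c, a) = -3 + a*c
Q(B) = -36 + B² + B*(2 + B) (Q(B) = (B² + (2*1 + B)*B) + (-3 - 3*11) = (B² + (2 + B)*B) + (-3 - 33) = (B² + B*(2 + B)) - 36 = -36 + B² + B*(2 + B))
40235 + ((-1*(-3458) + Q(W(-4, 4))) - 8434) = 40235 + ((-1*(-3458) + (-36 + 2*(-2 - 4) + 2*(-2 - 4)²)) - 8434) = 40235 + ((3458 + (-36 + 2*(-6) + 2*(-6)²)) - 8434) = 40235 + ((3458 + (-36 - 12 + 2*36)) - 8434) = 40235 + ((3458 + (-36 - 12 + 72)) - 8434) = 40235 + ((3458 + 24) - 8434) = 40235 + (3482 - 8434) = 40235 - 4952 = 35283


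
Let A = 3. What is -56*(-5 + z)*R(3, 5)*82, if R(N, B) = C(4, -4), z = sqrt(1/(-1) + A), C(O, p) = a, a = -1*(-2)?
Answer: 45920 - 9184*sqrt(2) ≈ 32932.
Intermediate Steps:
a = 2
C(O, p) = 2
z = sqrt(2) (z = sqrt(1/(-1) + 3) = sqrt(-1 + 3) = sqrt(2) ≈ 1.4142)
R(N, B) = 2
-56*(-5 + z)*R(3, 5)*82 = -56*(-5 + sqrt(2))*2*82 = -56*(-10 + 2*sqrt(2))*82 = (560 - 112*sqrt(2))*82 = 45920 - 9184*sqrt(2)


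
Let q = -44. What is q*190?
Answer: -8360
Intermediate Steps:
q*190 = -44*190 = -8360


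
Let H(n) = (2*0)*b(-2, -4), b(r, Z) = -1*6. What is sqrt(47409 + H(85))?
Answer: sqrt(47409) ≈ 217.74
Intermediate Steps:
b(r, Z) = -6
H(n) = 0 (H(n) = (2*0)*(-6) = 0*(-6) = 0)
sqrt(47409 + H(85)) = sqrt(47409 + 0) = sqrt(47409)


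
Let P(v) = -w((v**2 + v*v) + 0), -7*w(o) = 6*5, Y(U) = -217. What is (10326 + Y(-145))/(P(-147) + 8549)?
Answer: 6433/5443 ≈ 1.1819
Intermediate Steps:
w(o) = -30/7 (w(o) = -6*5/7 = -1/7*30 = -30/7)
P(v) = 30/7 (P(v) = -1*(-30/7) = 30/7)
(10326 + Y(-145))/(P(-147) + 8549) = (10326 - 217)/(30/7 + 8549) = 10109/(59873/7) = 10109*(7/59873) = 6433/5443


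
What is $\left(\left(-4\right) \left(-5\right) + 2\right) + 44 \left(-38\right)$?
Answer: $-1650$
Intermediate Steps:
$\left(\left(-4\right) \left(-5\right) + 2\right) + 44 \left(-38\right) = \left(20 + 2\right) - 1672 = 22 - 1672 = -1650$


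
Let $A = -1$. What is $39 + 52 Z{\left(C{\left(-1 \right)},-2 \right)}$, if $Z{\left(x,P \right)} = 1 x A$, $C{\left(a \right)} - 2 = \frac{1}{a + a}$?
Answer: $-39$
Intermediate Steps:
$C{\left(a \right)} = 2 + \frac{1}{2 a}$ ($C{\left(a \right)} = 2 + \frac{1}{a + a} = 2 + \frac{1}{2 a}$)
$Z{\left(x,P \right)} = - x$ ($Z{\left(x,P \right)} = 1 x \left(-1\right) = x \left(-1\right) = - x$)
$39 + 52 Z{\left(C{\left(-1 \right)},-2 \right)} = 39 + 52 \left(- (2 + \frac{1}{2 \left(-1\right)})\right) = 39 + 52 \left(- (2 + \frac{1}{2} \left(-1\right))\right) = 39 + 52 \left(- (2 - \frac{1}{2})\right) = 39 + 52 \left(\left(-1\right) \frac{3}{2}\right) = 39 + 52 \left(- \frac{3}{2}\right) = 39 - 78 = -39$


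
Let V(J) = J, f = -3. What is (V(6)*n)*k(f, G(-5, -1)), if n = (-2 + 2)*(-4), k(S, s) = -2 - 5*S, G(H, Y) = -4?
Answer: 0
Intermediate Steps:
n = 0 (n = 0*(-4) = 0)
(V(6)*n)*k(f, G(-5, -1)) = (6*0)*(-2 - 5*(-3)) = 0*(-2 + 15) = 0*13 = 0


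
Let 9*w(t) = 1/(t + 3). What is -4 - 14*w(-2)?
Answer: -50/9 ≈ -5.5556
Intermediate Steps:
w(t) = 1/(9*(3 + t)) (w(t) = 1/(9*(t + 3)) = 1/(9*(3 + t)))
-4 - 14*w(-2) = -4 - 14/(9*(3 - 2)) = -4 - 14/(9*1) = -4 - 14/9 = -50/9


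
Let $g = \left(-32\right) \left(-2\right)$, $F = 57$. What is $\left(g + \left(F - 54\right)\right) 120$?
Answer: $8040$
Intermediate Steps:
$g = 64$
$\left(g + \left(F - 54\right)\right) 120 = \left(64 + \left(57 - 54\right)\right) 120 = \left(64 + 3\right) 120 = 67 \cdot 120 = 8040$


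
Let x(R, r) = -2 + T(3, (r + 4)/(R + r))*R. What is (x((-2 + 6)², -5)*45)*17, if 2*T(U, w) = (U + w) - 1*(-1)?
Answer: 246330/11 ≈ 22394.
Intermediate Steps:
T(U, w) = ½ + U/2 + w/2 (T(U, w) = ((U + w) - 1*(-1))/2 = ((U + w) + 1)/2 = (1 + U + w)/2 = ½ + U/2 + w/2)
x(R, r) = -2 + R*(2 + (4 + r)/(2*(R + r))) (x(R, r) = -2 + (½ + (½)*3 + ((r + 4)/(R + r))/2)*R = -2 + (½ + 3/2 + ((4 + r)/(R + r))/2)*R = -2 + (½ + 3/2 + (4 + r)/(2*(R + r)))*R = -2 + (2 + (4 + r)/(2*(R + r)))*R = -2 + R*(2 + (4 + r)/(2*(R + r))))
(x((-2 + 6)², -5)*45)*17 = (((-2*(-5) + 2*((-2 + 6)²)² + (5/2)*(-2 + 6)²*(-5))/((-2 + 6)² - 5))*45)*17 = (((10 + 2*(4²)² + (5/2)*4²*(-5))/(4² - 5))*45)*17 = (((10 + 2*16² + (5/2)*16*(-5))/(16 - 5))*45)*17 = (((10 + 2*256 - 200)/11)*45)*17 = (((10 + 512 - 200)/11)*45)*17 = (((1/11)*322)*45)*17 = ((322/11)*45)*17 = (14490/11)*17 = 246330/11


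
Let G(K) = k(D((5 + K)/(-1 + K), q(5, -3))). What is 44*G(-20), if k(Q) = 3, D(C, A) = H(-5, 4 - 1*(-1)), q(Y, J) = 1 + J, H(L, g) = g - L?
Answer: 132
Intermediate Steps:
D(C, A) = 10 (D(C, A) = (4 - 1*(-1)) - 1*(-5) = (4 + 1) + 5 = 5 + 5 = 10)
G(K) = 3
44*G(-20) = 44*3 = 132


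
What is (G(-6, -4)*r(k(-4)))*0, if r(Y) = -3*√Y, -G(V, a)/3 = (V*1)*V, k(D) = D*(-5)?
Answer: 0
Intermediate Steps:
k(D) = -5*D
G(V, a) = -3*V² (G(V, a) = -3*V*1*V = -3*V*V = -3*V²)
(G(-6, -4)*r(k(-4)))*0 = ((-3*(-6)²)*(-3*2*√5))*0 = ((-3*36)*(-6*√5))*0 = -(-324)*2*√5*0 = -(-648)*√5*0 = (648*√5)*0 = 0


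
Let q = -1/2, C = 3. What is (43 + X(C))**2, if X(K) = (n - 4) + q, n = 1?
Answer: 6241/4 ≈ 1560.3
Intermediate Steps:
q = -1/2 (q = -1*1/2 = -1/2 ≈ -0.50000)
X(K) = -7/2 (X(K) = (1 - 4) - 1/2 = -3 - 1/2 = -7/2)
(43 + X(C))**2 = (43 - 7/2)**2 = (79/2)**2 = 6241/4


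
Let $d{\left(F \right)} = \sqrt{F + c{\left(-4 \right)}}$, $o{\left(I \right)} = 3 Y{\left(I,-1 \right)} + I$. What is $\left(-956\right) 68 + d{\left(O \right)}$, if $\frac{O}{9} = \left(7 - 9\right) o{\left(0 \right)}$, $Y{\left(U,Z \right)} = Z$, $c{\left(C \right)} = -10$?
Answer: $-65008 + 2 \sqrt{11} \approx -65001.0$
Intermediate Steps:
$o{\left(I \right)} = -3 + I$ ($o{\left(I \right)} = 3 \left(-1\right) + I = -3 + I$)
$O = 54$ ($O = 9 \left(7 - 9\right) \left(-3 + 0\right) = 9 \left(\left(-2\right) \left(-3\right)\right) = 9 \cdot 6 = 54$)
$d{\left(F \right)} = \sqrt{-10 + F}$ ($d{\left(F \right)} = \sqrt{F - 10} = \sqrt{-10 + F}$)
$\left(-956\right) 68 + d{\left(O \right)} = \left(-956\right) 68 + \sqrt{-10 + 54} = -65008 + \sqrt{44} = -65008 + 2 \sqrt{11}$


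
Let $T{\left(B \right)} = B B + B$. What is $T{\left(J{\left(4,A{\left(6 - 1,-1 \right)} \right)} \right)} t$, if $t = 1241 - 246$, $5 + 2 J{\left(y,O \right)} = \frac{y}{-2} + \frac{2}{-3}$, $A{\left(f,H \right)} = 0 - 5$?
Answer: $\frac{389045}{36} \approx 10807.0$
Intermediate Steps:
$A{\left(f,H \right)} = -5$ ($A{\left(f,H \right)} = 0 - 5 = -5$)
$J{\left(y,O \right)} = - \frac{17}{6} - \frac{y}{4}$ ($J{\left(y,O \right)} = - \frac{5}{2} + \frac{\frac{y}{-2} + \frac{2}{-3}}{2} = - \frac{5}{2} + \frac{y \left(- \frac{1}{2}\right) + 2 \left(- \frac{1}{3}\right)}{2} = - \frac{5}{2} + \frac{- \frac{y}{2} - \frac{2}{3}}{2} = - \frac{5}{2} + \frac{- \frac{2}{3} - \frac{y}{2}}{2} = - \frac{5}{2} - \left(\frac{1}{3} + \frac{y}{4}\right) = - \frac{17}{6} - \frac{y}{4}$)
$T{\left(B \right)} = B + B^{2}$ ($T{\left(B \right)} = B^{2} + B = B + B^{2}$)
$t = 995$ ($t = 1241 - 246 = 995$)
$T{\left(J{\left(4,A{\left(6 - 1,-1 \right)} \right)} \right)} t = \left(- \frac{17}{6} - 1\right) \left(1 - \frac{23}{6}\right) 995 = - \frac{23 \left(1 - \frac{23}{6}\right)}{6} \cdot 995 = \left(- \frac{23}{6}\right) \left(- \frac{17}{6}\right) 995 = \frac{391}{36} \cdot 995 = \frac{389045}{36}$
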